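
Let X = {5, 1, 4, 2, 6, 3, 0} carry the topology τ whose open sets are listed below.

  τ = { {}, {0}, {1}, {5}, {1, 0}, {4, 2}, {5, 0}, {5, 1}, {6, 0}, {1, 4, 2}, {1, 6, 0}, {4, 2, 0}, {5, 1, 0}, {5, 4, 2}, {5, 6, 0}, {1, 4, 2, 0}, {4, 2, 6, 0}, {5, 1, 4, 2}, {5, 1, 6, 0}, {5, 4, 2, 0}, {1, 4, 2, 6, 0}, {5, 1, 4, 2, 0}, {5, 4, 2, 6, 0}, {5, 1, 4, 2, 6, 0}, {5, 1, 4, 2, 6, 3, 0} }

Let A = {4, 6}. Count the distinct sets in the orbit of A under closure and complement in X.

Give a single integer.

10

X∖A={5, 1, 2, 3, 0}, int(X∖A)={5, 1, 0}, hence cl(A)={4, 2, 6, 3}
Orbit (k=closure, c=complement):
  1. A     = {4, 6}
  2. kA    = {4, 2, 6, 3}
  3. cA    = {5, 1, 2, 3, 0}
  4. ckA   = {5, 1, 0}
  5. kcA   = {5, 1, 4, 2, 6, 3, 0}
  6. kckA  = {5, 1, 6, 3, 0}
  7. ckcA  = {}
  8. ckckA = {4, 2}
  9. kckckA = {4, 2, 3}
  10. ckckckA = {5, 1, 6, 0}
(closed under both — stop)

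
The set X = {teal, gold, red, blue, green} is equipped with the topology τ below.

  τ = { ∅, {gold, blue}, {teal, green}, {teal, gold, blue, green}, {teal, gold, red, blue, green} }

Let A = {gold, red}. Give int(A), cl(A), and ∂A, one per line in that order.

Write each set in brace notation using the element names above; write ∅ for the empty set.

int(A) = ∅
cl(A)  = {gold, red, blue}
∂A     = {gold, red, blue}

open subsets of A: ∅; so int(A) = ∅
closure: X∖int(X∖A) = X∖{teal, green} = {gold, red, blue}
∂A = {gold, red, blue} minus ∅ = {gold, red, blue}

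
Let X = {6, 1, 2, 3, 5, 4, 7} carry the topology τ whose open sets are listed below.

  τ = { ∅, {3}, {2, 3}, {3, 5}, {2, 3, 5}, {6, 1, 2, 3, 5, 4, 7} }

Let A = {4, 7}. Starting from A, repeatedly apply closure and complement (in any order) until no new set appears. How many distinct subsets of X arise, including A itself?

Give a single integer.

6

X∖A={6, 1, 2, 3, 5}, int(X∖A)={2, 3, 5}, hence cl(A)={6, 1, 4, 7}
Orbit (k=closure, c=complement):
  1. A     = {4, 7}
  2. kA    = {6, 1, 4, 7}
  3. cA    = {6, 1, 2, 3, 5}
  4. ckA   = {2, 3, 5}
  5. kcA   = {6, 1, 2, 3, 5, 4, 7}
  6. ckcA  = ∅
(closed under both — stop)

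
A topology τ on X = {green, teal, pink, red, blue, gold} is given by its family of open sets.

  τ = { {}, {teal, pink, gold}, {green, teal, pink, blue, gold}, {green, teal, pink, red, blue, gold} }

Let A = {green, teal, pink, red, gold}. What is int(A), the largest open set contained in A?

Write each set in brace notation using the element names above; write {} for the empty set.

{teal, pink, gold}

interior: largest open inside A is {teal, pink, gold} (from {}, {teal, pink, gold})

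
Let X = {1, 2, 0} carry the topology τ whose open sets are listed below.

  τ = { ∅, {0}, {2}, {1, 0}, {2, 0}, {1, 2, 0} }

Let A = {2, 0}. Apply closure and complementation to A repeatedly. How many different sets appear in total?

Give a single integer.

cl via duality: int({1}) = ∅, so X∖∅ = {1, 2, 0}
Write k for closure, c for complement:
  1. A     = {2, 0}
  2. kA    = {1, 2, 0}
  3. cA    = {1}
  4. ckA   = ∅
applying k or c yields no new set

4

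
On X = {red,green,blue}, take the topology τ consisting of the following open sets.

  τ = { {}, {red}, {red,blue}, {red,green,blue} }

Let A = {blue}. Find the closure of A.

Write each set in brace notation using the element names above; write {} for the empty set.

{green,blue}

X∖A={red,green}, int(X∖A)={red}, hence cl(A)={green,blue}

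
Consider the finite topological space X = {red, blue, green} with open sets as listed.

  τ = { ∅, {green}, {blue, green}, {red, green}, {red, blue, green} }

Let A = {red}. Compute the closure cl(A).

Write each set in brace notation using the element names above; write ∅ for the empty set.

cl via duality: int({blue, green}) = {blue, green}, so X∖{blue, green} = {red}

{red}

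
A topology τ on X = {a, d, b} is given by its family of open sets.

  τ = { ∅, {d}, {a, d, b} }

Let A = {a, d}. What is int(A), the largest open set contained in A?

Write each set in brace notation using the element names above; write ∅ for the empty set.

U open, U⊆A: ∅, {d}. int(A) = ⋃ = {d}

{d}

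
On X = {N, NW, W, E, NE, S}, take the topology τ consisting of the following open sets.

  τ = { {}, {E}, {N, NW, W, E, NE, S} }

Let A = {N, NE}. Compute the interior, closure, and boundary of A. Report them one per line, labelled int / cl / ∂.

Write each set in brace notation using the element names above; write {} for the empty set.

U open, U⊆A: {}. int(A) = ⋃ = {}
X∖A={NW, W, E, S}, int(X∖A)={E}, hence cl(A)={N, NW, W, NE, S}
∂A: remove int from cl → {N, NW, W, NE, S}

int(A) = {}
cl(A)  = {N, NW, W, NE, S}
∂A     = {N, NW, W, NE, S}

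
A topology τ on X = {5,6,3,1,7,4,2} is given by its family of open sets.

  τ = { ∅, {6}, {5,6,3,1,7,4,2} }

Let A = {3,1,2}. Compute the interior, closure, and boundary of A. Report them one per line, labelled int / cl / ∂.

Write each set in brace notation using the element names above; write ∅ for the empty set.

open subsets of A: ∅; so int(A) = ∅
closure: X∖int(X∖A) = X∖{6} = {5,3,1,7,4,2}
∂A = {5,3,1,7,4,2} minus ∅ = {5,3,1,7,4,2}

int(A) = ∅
cl(A)  = {5,3,1,7,4,2}
∂A     = {5,3,1,7,4,2}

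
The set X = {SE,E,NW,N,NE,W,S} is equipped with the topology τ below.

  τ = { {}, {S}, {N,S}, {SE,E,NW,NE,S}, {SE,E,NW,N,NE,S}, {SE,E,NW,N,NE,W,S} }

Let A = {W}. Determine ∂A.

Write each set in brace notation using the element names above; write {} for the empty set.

interior: largest open inside A is {} (from {})
cl via duality: int({SE,E,NW,N,NE,S}) = {SE,E,NW,N,NE,S}, so X∖{SE,E,NW,N,NE,S} = {W}
cl∖int = {W}

{W}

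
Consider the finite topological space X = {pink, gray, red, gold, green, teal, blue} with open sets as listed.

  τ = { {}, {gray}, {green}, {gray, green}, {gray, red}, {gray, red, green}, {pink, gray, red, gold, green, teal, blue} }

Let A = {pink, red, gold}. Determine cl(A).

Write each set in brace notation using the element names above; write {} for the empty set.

cl via duality: int({gray, green, teal, blue}) = {gray, green}, so X∖{gray, green} = {pink, red, gold, teal, blue}

{pink, red, gold, teal, blue}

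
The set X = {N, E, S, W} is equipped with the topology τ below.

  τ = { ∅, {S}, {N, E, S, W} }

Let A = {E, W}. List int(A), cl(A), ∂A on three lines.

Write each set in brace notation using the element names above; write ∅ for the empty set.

int(A) = ∅
cl(A)  = {N, E, W}
∂A     = {N, E, W}

opens ⊆ A: ∅; union → int = ∅
complement {N, S}; its interior {S}; cl(A) = X∖{S} = {N, E, W}
boundary = {N, E, W} ∖ ∅ = {N, E, W}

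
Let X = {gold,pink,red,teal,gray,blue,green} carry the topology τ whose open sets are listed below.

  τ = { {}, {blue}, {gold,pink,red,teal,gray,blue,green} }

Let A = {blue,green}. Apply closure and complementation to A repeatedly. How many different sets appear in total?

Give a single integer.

6

X∖A={gold,pink,red,teal,gray}, int(X∖A)={}, hence cl(A)={gold,pink,red,teal,gray,blue,green}
Orbit (k=closure, c=complement):
  1. A     = {blue,green}
  2. kA    = {gold,pink,red,teal,gray,blue,green}
  3. cA    = {gold,pink,red,teal,gray}
  4. ckA   = {}
  5. kcA   = {gold,pink,red,teal,gray,green}
  6. ckcA  = {blue}
(closed under both — stop)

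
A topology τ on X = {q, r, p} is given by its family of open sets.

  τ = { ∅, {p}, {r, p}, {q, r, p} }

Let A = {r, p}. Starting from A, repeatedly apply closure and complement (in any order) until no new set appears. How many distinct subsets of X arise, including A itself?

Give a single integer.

cl via duality: int({q}) = ∅, so X∖∅ = {q, r, p}
Write k for closure, c for complement:
  1. A     = {r, p}
  2. kA    = {q, r, p}
  3. cA    = {q}
  4. ckA   = ∅
applying k or c yields no new set

4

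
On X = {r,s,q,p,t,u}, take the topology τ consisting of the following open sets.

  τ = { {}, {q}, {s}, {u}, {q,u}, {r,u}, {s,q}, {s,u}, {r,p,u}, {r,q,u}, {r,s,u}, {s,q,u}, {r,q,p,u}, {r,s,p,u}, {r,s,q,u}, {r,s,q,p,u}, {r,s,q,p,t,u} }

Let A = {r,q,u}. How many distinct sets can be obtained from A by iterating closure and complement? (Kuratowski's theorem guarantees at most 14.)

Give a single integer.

6

complement {s,p,t}; its interior {s}; cl(A) = X∖{s} = {r,q,p,t,u}
With k = closure, c = complement:
  1. A     = {r,q,u}
  2. kA    = {r,q,p,t,u}
  3. cA    = {s,p,t}
  4. ckA   = {s}
  5. kckA  = {s,t}
  6. ckckA = {r,q,p,u}
k, c of each give nothing new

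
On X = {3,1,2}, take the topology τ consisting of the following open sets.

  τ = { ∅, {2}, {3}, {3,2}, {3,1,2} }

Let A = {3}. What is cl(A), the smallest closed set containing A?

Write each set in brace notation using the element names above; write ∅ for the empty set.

complement {1,2}; its interior {2}; cl(A) = X∖{2} = {3,1}

{3,1}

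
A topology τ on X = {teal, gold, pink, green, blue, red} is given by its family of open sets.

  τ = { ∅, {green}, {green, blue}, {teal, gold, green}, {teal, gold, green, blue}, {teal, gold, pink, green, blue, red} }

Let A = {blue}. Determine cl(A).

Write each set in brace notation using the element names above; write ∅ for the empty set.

{pink, blue, red}

cl via duality: int({teal, gold, pink, green, red}) = {teal, gold, green}, so X∖{teal, gold, green} = {pink, blue, red}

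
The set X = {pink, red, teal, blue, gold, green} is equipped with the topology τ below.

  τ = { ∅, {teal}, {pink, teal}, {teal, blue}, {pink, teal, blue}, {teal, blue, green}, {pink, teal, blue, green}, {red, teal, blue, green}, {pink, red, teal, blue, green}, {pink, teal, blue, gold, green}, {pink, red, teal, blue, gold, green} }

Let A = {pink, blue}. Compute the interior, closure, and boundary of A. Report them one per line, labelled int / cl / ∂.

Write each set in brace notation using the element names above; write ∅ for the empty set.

open subsets of A: ∅; so int(A) = ∅
closure: X∖int(X∖A) = X∖{teal} = {pink, red, blue, gold, green}
∂A = {pink, red, blue, gold, green} minus ∅ = {pink, red, blue, gold, green}

int(A) = ∅
cl(A)  = {pink, red, blue, gold, green}
∂A     = {pink, red, blue, gold, green}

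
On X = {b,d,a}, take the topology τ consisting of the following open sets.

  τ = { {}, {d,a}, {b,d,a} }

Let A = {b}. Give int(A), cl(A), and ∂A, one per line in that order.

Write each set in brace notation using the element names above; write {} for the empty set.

U open, U⊆A: {}. int(A) = ⋃ = {}
X∖A={d,a}, int(X∖A)={d,a}, hence cl(A)={b}
∂A: remove int from cl → {b}

int(A) = {}
cl(A)  = {b}
∂A     = {b}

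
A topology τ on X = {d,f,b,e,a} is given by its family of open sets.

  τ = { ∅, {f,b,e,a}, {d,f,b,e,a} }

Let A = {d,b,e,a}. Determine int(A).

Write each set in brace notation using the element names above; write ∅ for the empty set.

interior: largest open inside A is ∅ (from ∅)

∅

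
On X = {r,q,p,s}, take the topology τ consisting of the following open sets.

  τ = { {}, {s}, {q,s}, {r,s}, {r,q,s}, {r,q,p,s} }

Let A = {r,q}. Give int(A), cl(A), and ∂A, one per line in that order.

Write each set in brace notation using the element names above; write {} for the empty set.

int(A) = {}
cl(A)  = {r,q,p}
∂A     = {r,q,p}

interior: largest open inside A is {} (from {})
cl via duality: int({p,s}) = {s}, so X∖{s} = {r,q,p}
cl∖int = {r,q,p}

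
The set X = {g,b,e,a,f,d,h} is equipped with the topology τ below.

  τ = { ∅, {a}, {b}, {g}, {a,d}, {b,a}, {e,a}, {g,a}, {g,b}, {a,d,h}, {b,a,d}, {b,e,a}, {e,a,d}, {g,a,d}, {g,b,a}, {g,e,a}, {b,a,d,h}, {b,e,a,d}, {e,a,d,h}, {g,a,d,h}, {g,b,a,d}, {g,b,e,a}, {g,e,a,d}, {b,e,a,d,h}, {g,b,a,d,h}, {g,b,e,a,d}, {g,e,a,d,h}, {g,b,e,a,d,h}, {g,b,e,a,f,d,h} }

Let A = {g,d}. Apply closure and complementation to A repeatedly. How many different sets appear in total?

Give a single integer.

closure: X∖int(X∖A) = X∖{b,e,a} = {g,f,d,h}
Let k=closure and c=complement:
  1. A     = {g,d}
  2. kA    = {g,f,d,h}
  3. cA    = {b,e,a,f,h}
  4. ckA   = {b,e,a}
  5. kcA   = {b,e,a,f,d,h}
  6. ckcA  = {g}
  7. kckcA = {g,f}
  8. ckckcA = {b,e,a,d,h}
— saturated at 8

8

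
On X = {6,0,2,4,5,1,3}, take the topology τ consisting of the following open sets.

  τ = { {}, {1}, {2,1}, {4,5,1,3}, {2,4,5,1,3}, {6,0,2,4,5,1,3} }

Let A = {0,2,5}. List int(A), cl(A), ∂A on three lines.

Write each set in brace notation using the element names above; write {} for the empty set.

int(A) = {}
cl(A)  = {6,0,2,4,5,3}
∂A     = {6,0,2,4,5,3}

interior: largest open inside A is {} (from {})
cl via duality: int({6,4,1,3}) = {1}, so X∖{1} = {6,0,2,4,5,3}
cl∖int = {6,0,2,4,5,3}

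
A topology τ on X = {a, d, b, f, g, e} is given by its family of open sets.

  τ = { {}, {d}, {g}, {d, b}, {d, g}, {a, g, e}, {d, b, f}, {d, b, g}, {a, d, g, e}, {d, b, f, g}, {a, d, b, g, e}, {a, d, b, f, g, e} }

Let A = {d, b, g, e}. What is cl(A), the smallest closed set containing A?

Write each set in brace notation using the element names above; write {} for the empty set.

cl via duality: int({a, f}) = {}, so X∖{} = {a, d, b, f, g, e}

{a, d, b, f, g, e}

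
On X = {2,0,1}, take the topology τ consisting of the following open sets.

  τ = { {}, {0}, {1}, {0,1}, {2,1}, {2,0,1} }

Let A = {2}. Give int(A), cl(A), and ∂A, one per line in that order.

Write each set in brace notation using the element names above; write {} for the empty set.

interior: largest open inside A is {} (from {})
cl via duality: int({0,1}) = {0,1}, so X∖{0,1} = {2}
cl∖int = {2}

int(A) = {}
cl(A)  = {2}
∂A     = {2}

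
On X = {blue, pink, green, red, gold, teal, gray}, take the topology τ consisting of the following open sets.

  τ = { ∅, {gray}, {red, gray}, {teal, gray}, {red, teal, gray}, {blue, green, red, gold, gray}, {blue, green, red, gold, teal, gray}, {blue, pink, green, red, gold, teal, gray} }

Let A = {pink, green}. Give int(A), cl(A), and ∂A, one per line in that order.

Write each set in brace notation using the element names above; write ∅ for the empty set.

interior: largest open inside A is ∅ (from ∅)
cl via duality: int({blue, red, gold, teal, gray}) = {red, teal, gray}, so X∖{red, teal, gray} = {blue, pink, green, gold}
cl∖int = {blue, pink, green, gold}

int(A) = ∅
cl(A)  = {blue, pink, green, gold}
∂A     = {blue, pink, green, gold}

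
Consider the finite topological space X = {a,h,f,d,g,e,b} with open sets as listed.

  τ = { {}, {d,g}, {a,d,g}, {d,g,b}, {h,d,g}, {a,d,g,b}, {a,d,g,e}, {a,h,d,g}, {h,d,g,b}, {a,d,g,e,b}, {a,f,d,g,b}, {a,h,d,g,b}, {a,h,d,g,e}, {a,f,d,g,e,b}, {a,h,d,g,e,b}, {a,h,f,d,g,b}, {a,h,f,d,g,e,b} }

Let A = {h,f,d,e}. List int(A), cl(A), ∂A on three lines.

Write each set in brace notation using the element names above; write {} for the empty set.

opens ⊆ A: {}; union → int = {}
complement {a,g,b}; its interior {}; cl(A) = X∖{} = {a,h,f,d,g,e,b}
boundary = {a,h,f,d,g,e,b} ∖ {} = {a,h,f,d,g,e,b}

int(A) = {}
cl(A)  = {a,h,f,d,g,e,b}
∂A     = {a,h,f,d,g,e,b}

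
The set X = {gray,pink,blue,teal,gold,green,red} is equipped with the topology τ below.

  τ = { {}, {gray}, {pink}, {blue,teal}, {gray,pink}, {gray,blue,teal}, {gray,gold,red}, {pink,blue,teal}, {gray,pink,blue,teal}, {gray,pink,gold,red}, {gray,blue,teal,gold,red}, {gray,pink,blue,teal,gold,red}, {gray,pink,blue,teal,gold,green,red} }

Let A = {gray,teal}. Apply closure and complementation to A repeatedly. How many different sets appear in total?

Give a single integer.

12

cl via duality: int({pink,blue,gold,green,red}) = {pink}, so X∖{pink} = {gray,blue,teal,gold,green,red}
Write k for closure, c for complement:
  1. A     = {gray,teal}
  2. kA    = {gray,blue,teal,gold,green,red}
  3. cA    = {pink,blue,gold,green,red}
  4. ckA   = {pink}
  5. kcA   = {pink,blue,teal,gold,green,red}
  6. kckA  = {pink,green}
  7. ckcA  = {gray}
  8. ckckA = {gray,blue,teal,gold,red}
  9. kckcA = {gray,gold,green,red}
  10. ckckcA = {pink,blue,teal}
  11. kckckcA = {pink,blue,teal,green}
  12. ckckckcA = {gray,gold,red}
applying k or c yields no new set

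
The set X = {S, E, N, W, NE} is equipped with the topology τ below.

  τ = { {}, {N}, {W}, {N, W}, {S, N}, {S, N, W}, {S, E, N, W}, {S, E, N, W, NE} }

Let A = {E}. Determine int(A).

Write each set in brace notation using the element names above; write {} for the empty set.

opens ⊆ A: {}; union → int = {}

{}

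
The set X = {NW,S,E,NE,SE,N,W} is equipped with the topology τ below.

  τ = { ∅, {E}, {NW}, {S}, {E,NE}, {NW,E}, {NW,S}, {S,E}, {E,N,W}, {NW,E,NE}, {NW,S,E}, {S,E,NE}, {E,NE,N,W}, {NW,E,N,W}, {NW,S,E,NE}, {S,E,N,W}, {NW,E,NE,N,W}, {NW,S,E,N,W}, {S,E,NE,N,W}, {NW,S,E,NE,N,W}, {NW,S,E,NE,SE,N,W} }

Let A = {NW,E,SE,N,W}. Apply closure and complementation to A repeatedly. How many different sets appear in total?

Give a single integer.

complement {S,NE}; its interior {S}; cl(A) = X∖{S} = {NW,E,NE,SE,N,W}
With k = closure, c = complement:
  1. A     = {NW,E,SE,N,W}
  2. kA    = {NW,E,NE,SE,N,W}
  3. cA    = {S,NE}
  4. ckA   = {S}
  5. kcA   = {S,NE,SE}
  6. kckA  = {S,SE}
  7. ckcA  = {NW,E,N,W}
  8. ckckA = {NW,E,NE,N,W}
k, c of each give nothing new

8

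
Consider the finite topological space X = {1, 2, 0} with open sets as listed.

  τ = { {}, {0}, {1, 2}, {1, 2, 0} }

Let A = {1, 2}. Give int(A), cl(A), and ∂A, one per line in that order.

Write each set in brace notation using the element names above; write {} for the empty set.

int(A) = {1, 2}
cl(A)  = {1, 2}
∂A     = {}

interior: largest open inside A is {1, 2} (from {}, {1, 2})
cl via duality: int({0}) = {0}, so X∖{0} = {1, 2}
cl∖int = {}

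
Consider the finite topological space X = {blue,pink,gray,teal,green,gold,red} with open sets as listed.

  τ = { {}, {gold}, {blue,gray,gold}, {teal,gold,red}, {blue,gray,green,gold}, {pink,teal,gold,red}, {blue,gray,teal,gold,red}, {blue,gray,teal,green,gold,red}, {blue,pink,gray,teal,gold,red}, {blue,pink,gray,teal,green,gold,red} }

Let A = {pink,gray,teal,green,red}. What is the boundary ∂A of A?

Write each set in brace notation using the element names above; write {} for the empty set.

{blue,pink,gray,teal,green,red}

interior: largest open inside A is {} (from {})
cl via duality: int({blue,gold}) = {gold}, so X∖{gold} = {blue,pink,gray,teal,green,red}
cl∖int = {blue,pink,gray,teal,green,red}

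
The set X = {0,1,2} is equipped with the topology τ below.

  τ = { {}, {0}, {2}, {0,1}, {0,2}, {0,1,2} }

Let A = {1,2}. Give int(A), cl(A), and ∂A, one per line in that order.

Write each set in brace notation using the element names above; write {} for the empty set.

int(A) = {2}
cl(A)  = {1,2}
∂A     = {1}

interior: largest open inside A is {2} (from {}, {2})
cl via duality: int({0}) = {0}, so X∖{0} = {1,2}
cl∖int = {1}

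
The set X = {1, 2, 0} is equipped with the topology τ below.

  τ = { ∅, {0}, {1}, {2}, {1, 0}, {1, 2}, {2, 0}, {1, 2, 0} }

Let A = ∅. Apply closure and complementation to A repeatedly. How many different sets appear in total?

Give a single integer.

2

closure: X∖int(X∖A) = X∖{1, 2, 0} = ∅
Let k=closure and c=complement:
  1. A     = ∅
  2. cA    = {1, 2, 0}
— saturated at 2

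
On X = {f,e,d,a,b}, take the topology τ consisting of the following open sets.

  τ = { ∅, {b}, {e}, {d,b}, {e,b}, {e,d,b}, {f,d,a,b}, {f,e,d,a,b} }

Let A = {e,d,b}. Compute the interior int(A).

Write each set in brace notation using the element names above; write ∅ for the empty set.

interior: largest open inside A is {e,d,b} (from ∅, {e}, {b}, {e,b}, {d,b}, {e,d,b})

{e,d,b}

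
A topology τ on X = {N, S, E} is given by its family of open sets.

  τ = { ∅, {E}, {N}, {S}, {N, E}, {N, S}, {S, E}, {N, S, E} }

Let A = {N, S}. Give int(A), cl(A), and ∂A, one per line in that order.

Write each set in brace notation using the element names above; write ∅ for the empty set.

int(A) = {N, S}
cl(A)  = {N, S}
∂A     = ∅

open subsets of A: ∅, {S}, {N}, {N, S}; so int(A) = {N, S}
closure: X∖int(X∖A) = X∖{E} = {N, S}
∂A = {N, S} minus {N, S} = ∅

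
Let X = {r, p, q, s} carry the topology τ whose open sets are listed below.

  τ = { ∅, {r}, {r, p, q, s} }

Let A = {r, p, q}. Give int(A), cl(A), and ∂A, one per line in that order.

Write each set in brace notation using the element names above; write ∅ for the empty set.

int(A) = {r}
cl(A)  = {r, p, q, s}
∂A     = {p, q, s}

open subsets of A: ∅, {r}; so int(A) = {r}
closure: X∖int(X∖A) = X∖∅ = {r, p, q, s}
∂A = {r, p, q, s} minus {r} = {p, q, s}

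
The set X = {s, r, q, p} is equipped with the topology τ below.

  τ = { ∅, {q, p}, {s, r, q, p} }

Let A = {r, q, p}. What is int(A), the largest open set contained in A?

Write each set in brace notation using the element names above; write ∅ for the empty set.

open subsets of A: ∅, {q, p}; so int(A) = {q, p}

{q, p}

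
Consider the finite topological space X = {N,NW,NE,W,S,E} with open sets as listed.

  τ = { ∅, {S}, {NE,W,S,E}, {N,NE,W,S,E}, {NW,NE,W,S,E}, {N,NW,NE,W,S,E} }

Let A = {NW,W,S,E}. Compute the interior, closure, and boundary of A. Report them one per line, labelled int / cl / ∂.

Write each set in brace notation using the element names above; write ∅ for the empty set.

opens ⊆ A: ∅, {S}; union → int = {S}
complement {N,NE}; its interior ∅; cl(A) = X∖∅ = {N,NW,NE,W,S,E}
boundary = {N,NW,NE,W,S,E} ∖ {S} = {N,NW,NE,W,E}

int(A) = {S}
cl(A)  = {N,NW,NE,W,S,E}
∂A     = {N,NW,NE,W,E}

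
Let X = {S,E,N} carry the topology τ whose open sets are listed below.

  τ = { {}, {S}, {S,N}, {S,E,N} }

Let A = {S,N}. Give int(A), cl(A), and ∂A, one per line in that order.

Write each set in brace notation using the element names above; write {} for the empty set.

int(A) = {S,N}
cl(A)  = {S,E,N}
∂A     = {E}

U open, U⊆A: {}, {S}, {S,N}. int(A) = ⋃ = {S,N}
X∖A={E}, int(X∖A)={}, hence cl(A)={S,E,N}
∂A: remove int from cl → {E}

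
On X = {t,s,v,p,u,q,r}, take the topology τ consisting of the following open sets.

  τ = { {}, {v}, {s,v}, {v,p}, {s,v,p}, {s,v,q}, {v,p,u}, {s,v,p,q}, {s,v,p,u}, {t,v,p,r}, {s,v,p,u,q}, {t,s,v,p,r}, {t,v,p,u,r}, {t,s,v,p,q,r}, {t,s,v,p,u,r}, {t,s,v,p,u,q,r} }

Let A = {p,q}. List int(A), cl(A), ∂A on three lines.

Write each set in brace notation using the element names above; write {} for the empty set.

int(A) = {}
cl(A)  = {t,p,u,q,r}
∂A     = {t,p,u,q,r}

interior: largest open inside A is {} (from {})
cl via duality: int({t,s,v,u,r}) = {s,v}, so X∖{s,v} = {t,p,u,q,r}
cl∖int = {t,p,u,q,r}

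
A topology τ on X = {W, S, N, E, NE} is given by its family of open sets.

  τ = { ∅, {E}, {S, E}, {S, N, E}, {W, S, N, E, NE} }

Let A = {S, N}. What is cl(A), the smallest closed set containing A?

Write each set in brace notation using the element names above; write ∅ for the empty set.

{W, S, N, NE}

cl via duality: int({W, E, NE}) = {E}, so X∖{E} = {W, S, N, NE}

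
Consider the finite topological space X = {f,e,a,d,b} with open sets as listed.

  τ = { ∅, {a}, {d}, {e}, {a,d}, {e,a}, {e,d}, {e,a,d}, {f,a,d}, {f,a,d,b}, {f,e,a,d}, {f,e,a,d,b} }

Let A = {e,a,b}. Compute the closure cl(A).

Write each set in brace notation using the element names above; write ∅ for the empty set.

cl via duality: int({f,d}) = {d}, so X∖{d} = {f,e,a,b}

{f,e,a,b}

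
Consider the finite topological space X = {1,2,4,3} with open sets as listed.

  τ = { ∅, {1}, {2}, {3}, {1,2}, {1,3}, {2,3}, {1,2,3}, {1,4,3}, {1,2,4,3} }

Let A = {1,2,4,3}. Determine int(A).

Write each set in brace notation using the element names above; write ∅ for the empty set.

{1,2,4,3}

U open, U⊆A: ∅, {2}, {3}, {1}, {1,2}, {1,3}, {2,3}, {1,4,3}, {1,2,3}, {1,2,4,3}. int(A) = ⋃ = {1,2,4,3}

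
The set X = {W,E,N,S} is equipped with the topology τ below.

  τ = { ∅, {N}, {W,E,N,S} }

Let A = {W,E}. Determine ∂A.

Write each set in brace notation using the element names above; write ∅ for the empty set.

U open, U⊆A: ∅. int(A) = ⋃ = ∅
X∖A={N,S}, int(X∖A)={N}, hence cl(A)={W,E,S}
∂A: remove int from cl → {W,E,S}

{W,E,S}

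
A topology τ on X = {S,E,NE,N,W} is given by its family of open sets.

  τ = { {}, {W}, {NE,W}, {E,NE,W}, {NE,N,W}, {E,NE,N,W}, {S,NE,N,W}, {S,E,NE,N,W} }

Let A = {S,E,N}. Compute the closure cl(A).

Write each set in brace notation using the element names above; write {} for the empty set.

{S,E,N}

closure: X∖int(X∖A) = X∖{NE,W} = {S,E,N}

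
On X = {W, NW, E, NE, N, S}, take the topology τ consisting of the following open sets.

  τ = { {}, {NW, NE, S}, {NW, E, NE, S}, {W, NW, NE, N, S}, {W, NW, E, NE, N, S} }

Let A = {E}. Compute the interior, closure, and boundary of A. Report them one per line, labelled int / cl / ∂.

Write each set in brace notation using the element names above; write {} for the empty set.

int(A) = {}
cl(A)  = {E}
∂A     = {E}

open subsets of A: {}; so int(A) = {}
closure: X∖int(X∖A) = X∖{W, NW, NE, N, S} = {E}
∂A = {E} minus {} = {E}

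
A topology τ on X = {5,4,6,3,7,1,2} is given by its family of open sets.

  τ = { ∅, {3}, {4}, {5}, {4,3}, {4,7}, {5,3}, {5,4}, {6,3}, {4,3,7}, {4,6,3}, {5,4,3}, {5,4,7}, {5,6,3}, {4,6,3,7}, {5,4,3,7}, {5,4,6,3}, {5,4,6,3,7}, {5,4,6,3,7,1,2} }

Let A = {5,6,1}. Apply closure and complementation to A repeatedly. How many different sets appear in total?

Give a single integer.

X∖A={4,3,7,2}, int(X∖A)={4,3,7}, hence cl(A)={5,6,1,2}
Orbit (k=closure, c=complement):
  1. A     = {5,6,1}
  2. kA    = {5,6,1,2}
  3. cA    = {4,3,7,2}
  4. ckA   = {4,3,7}
  5. kcA   = {4,6,3,7,1,2}
  6. ckcA  = {5}
  7. kckcA = {5,1,2}
  8. ckckcA = {4,6,3,7}
(closed under both — stop)

8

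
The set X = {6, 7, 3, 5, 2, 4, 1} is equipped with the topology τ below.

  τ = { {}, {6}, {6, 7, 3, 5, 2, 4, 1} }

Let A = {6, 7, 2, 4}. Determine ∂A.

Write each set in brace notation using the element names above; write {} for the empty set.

{7, 3, 5, 2, 4, 1}

interior: largest open inside A is {6} (from {}, {6})
cl via duality: int({3, 5, 1}) = {}, so X∖{} = {6, 7, 3, 5, 2, 4, 1}
cl∖int = {7, 3, 5, 2, 4, 1}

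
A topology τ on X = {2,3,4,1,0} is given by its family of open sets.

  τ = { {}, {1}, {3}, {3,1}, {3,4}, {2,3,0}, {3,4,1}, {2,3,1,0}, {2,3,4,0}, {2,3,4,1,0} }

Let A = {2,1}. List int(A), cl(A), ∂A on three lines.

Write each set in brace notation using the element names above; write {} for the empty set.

int(A) = {1}
cl(A)  = {2,1,0}
∂A     = {2,0}

opens ⊆ A: {}, {1}; union → int = {1}
complement {3,4,0}; its interior {3,4}; cl(A) = X∖{3,4} = {2,1,0}
boundary = {2,1,0} ∖ {1} = {2,0}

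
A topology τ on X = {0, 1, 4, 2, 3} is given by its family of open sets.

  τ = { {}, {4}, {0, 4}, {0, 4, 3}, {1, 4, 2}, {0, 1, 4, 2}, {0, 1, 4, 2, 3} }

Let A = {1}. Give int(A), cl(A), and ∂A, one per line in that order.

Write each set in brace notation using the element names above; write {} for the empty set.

int(A) = {}
cl(A)  = {1, 2}
∂A     = {1, 2}

U open, U⊆A: {}. int(A) = ⋃ = {}
X∖A={0, 4, 2, 3}, int(X∖A)={0, 4, 3}, hence cl(A)={1, 2}
∂A: remove int from cl → {1, 2}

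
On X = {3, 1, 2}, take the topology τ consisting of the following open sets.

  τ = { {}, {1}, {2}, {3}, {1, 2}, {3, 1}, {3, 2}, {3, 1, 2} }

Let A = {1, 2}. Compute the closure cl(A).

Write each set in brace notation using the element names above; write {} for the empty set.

closure: X∖int(X∖A) = X∖{3} = {1, 2}

{1, 2}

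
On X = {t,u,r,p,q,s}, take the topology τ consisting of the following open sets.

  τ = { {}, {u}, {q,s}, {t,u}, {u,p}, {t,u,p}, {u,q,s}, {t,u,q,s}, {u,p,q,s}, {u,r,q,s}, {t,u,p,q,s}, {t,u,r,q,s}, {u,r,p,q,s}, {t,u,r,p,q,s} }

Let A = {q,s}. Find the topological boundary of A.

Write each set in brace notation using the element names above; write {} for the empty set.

open subsets of A: {}, {q,s}; so int(A) = {q,s}
closure: X∖int(X∖A) = X∖{t,u,p} = {r,q,s}
∂A = {r,q,s} minus {q,s} = {r}

{r}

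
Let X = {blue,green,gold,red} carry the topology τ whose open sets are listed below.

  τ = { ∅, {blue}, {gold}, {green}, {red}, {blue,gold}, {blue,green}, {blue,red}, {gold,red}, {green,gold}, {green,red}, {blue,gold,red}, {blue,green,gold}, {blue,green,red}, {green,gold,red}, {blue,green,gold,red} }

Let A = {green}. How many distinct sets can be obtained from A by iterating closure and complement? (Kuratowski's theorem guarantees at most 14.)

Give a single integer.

2

closure: X∖int(X∖A) = X∖{blue,gold,red} = {green}
Let k=closure and c=complement:
  1. A     = {green}
  2. cA    = {blue,gold,red}
— saturated at 2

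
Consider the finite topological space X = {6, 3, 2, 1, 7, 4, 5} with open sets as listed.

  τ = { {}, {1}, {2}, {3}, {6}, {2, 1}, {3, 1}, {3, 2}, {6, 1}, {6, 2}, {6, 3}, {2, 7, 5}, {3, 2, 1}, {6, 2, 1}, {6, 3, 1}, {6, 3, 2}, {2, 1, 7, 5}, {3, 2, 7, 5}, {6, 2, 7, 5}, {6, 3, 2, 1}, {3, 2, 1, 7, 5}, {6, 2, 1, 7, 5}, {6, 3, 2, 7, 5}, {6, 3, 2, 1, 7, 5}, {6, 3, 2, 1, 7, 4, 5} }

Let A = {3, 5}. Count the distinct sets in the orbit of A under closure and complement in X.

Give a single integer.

8

closure: X∖int(X∖A) = X∖{6, 2, 1} = {3, 7, 4, 5}
Let k=closure and c=complement:
  1. A     = {3, 5}
  2. kA    = {3, 7, 4, 5}
  3. cA    = {6, 2, 1, 7, 4}
  4. ckA   = {6, 2, 1}
  5. kcA   = {6, 2, 1, 7, 4, 5}
  6. ckcA  = {3}
  7. kckcA = {3, 4}
  8. ckckcA = {6, 2, 1, 7, 5}
— saturated at 8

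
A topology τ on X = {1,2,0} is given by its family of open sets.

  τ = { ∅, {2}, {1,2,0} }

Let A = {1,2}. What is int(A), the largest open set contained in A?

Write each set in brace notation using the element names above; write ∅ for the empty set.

open subsets of A: ∅, {2}; so int(A) = {2}

{2}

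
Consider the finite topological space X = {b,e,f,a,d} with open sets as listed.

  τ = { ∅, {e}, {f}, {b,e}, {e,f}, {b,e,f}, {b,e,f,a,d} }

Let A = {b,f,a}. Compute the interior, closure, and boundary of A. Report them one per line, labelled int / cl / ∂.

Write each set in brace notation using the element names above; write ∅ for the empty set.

interior: largest open inside A is {f} (from ∅, {f})
cl via duality: int({e,d}) = {e}, so X∖{e} = {b,f,a,d}
cl∖int = {b,a,d}

int(A) = {f}
cl(A)  = {b,f,a,d}
∂A     = {b,a,d}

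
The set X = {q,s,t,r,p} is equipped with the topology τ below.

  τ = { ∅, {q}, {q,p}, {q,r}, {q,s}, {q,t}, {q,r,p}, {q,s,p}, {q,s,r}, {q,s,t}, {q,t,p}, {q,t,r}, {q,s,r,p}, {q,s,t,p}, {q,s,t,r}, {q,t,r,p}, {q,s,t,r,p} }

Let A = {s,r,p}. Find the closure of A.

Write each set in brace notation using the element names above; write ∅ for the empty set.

closure: X∖int(X∖A) = X∖{q,t} = {s,r,p}

{s,r,p}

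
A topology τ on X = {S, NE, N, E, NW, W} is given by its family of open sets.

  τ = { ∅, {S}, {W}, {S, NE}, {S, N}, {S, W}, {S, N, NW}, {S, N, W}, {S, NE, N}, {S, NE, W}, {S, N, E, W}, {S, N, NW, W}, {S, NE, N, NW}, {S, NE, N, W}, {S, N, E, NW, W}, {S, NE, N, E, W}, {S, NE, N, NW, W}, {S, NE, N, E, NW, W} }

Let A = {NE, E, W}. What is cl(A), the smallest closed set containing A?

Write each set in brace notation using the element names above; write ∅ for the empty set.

{NE, E, W}

complement {S, N, NW}; its interior {S, N, NW}; cl(A) = X∖{S, N, NW} = {NE, E, W}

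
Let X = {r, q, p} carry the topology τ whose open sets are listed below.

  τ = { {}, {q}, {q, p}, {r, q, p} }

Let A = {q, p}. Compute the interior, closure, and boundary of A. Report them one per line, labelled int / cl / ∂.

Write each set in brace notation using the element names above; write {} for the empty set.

opens ⊆ A: {}, {q}, {q, p}; union → int = {q, p}
complement {r}; its interior {}; cl(A) = X∖{} = {r, q, p}
boundary = {r, q, p} ∖ {q, p} = {r}

int(A) = {q, p}
cl(A)  = {r, q, p}
∂A     = {r}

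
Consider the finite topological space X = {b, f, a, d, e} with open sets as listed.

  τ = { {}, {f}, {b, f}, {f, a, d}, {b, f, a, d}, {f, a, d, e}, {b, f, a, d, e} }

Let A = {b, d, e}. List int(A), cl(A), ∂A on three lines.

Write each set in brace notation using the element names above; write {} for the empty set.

int(A) = {}
cl(A)  = {b, a, d, e}
∂A     = {b, a, d, e}

opens ⊆ A: {}; union → int = {}
complement {f, a}; its interior {f}; cl(A) = X∖{f} = {b, a, d, e}
boundary = {b, a, d, e} ∖ {} = {b, a, d, e}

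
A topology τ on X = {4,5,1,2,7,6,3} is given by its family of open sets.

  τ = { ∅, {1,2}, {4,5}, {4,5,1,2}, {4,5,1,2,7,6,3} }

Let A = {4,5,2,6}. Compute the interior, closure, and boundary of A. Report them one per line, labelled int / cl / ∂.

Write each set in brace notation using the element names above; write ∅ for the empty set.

int(A) = {4,5}
cl(A)  = {4,5,1,2,7,6,3}
∂A     = {1,2,7,6,3}

open subsets of A: ∅, {4,5}; so int(A) = {4,5}
closure: X∖int(X∖A) = X∖∅ = {4,5,1,2,7,6,3}
∂A = {4,5,1,2,7,6,3} minus {4,5} = {1,2,7,6,3}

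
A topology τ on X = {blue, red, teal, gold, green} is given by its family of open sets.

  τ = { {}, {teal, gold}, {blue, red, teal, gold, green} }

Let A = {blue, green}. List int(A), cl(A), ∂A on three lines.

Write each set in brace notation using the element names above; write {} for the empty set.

opens ⊆ A: {}; union → int = {}
complement {red, teal, gold}; its interior {teal, gold}; cl(A) = X∖{teal, gold} = {blue, red, green}
boundary = {blue, red, green} ∖ {} = {blue, red, green}

int(A) = {}
cl(A)  = {blue, red, green}
∂A     = {blue, red, green}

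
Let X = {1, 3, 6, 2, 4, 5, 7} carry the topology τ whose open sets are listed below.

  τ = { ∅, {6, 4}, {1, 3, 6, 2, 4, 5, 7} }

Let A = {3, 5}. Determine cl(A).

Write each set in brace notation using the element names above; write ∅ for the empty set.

{1, 3, 2, 5, 7}

X∖A={1, 6, 2, 4, 7}, int(X∖A)={6, 4}, hence cl(A)={1, 3, 2, 5, 7}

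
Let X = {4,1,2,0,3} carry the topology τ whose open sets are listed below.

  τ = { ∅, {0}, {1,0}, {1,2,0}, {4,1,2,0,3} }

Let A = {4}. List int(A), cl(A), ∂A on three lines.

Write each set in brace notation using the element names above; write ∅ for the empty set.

opens ⊆ A: ∅; union → int = ∅
complement {1,2,0,3}; its interior {1,2,0}; cl(A) = X∖{1,2,0} = {4,3}
boundary = {4,3} ∖ ∅ = {4,3}

int(A) = ∅
cl(A)  = {4,3}
∂A     = {4,3}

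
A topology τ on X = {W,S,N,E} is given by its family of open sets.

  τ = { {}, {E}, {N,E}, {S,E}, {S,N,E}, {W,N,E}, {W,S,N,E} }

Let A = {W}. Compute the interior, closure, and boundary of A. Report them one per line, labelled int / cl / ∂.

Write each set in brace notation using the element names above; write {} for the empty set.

int(A) = {}
cl(A)  = {W}
∂A     = {W}

interior: largest open inside A is {} (from {})
cl via duality: int({S,N,E}) = {S,N,E}, so X∖{S,N,E} = {W}
cl∖int = {W}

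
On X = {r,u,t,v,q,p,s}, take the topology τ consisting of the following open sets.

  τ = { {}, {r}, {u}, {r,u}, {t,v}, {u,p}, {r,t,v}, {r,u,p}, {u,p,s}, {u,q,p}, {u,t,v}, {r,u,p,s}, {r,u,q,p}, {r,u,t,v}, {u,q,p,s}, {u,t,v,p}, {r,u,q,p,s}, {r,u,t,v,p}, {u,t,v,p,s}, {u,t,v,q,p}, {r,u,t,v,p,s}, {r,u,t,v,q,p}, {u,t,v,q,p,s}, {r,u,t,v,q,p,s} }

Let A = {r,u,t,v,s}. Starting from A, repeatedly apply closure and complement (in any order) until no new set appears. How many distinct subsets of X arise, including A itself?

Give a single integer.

X∖A={q,p}, int(X∖A)={}, hence cl(A)={r,u,t,v,q,p,s}
Orbit (k=closure, c=complement):
  1. A     = {r,u,t,v,s}
  2. kA    = {r,u,t,v,q,p,s}
  3. cA    = {q,p}
  4. ckA   = {}
  5. kcA   = {q,p,s}
  6. ckcA  = {r,u,t,v}
(closed under both — stop)

6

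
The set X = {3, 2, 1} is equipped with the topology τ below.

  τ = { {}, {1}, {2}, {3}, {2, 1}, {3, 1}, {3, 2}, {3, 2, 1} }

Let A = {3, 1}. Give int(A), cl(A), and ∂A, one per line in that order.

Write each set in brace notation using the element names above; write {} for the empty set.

interior: largest open inside A is {3, 1} (from {}, {3}, {1}, {3, 1})
cl via duality: int({2}) = {2}, so X∖{2} = {3, 1}
cl∖int = {}

int(A) = {3, 1}
cl(A)  = {3, 1}
∂A     = {}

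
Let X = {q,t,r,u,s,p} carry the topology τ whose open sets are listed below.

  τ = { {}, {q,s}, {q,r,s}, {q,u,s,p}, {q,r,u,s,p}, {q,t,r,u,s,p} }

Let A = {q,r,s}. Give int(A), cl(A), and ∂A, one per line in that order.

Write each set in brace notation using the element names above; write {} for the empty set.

interior: largest open inside A is {q,r,s} (from {}, {q,s}, {q,r,s})
cl via duality: int({t,u,p}) = {}, so X∖{} = {q,t,r,u,s,p}
cl∖int = {t,u,p}

int(A) = {q,r,s}
cl(A)  = {q,t,r,u,s,p}
∂A     = {t,u,p}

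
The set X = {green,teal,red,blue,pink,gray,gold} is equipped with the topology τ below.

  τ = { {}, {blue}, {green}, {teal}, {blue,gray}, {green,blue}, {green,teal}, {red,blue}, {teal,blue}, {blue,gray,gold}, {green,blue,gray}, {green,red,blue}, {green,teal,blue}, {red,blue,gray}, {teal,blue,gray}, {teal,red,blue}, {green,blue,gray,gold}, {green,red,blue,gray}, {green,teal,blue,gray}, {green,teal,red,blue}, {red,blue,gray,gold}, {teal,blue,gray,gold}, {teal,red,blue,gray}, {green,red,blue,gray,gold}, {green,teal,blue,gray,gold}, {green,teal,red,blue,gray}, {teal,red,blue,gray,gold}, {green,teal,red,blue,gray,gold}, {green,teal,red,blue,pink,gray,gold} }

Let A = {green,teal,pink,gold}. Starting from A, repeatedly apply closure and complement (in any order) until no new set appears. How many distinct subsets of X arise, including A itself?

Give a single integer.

6

complement {red,blue,gray}; its interior {red,blue,gray}; cl(A) = X∖{red,blue,gray} = {green,teal,pink,gold}
With k = closure, c = complement:
  1. A     = {green,teal,pink,gold}
  2. cA    = {red,blue,gray}
  3. kcA   = {red,blue,pink,gray,gold}
  4. ckcA  = {green,teal}
  5. kckcA = {green,teal,pink}
  6. ckckcA = {red,blue,gray,gold}
k, c of each give nothing new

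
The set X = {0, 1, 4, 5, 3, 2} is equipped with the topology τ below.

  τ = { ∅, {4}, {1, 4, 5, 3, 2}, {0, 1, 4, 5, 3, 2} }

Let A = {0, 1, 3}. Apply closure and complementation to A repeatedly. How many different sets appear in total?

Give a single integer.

6

cl via duality: int({4, 5, 2}) = {4}, so X∖{4} = {0, 1, 5, 3, 2}
Write k for closure, c for complement:
  1. A     = {0, 1, 3}
  2. kA    = {0, 1, 5, 3, 2}
  3. cA    = {4, 5, 2}
  4. ckA   = {4}
  5. kcA   = {0, 1, 4, 5, 3, 2}
  6. ckcA  = ∅
applying k or c yields no new set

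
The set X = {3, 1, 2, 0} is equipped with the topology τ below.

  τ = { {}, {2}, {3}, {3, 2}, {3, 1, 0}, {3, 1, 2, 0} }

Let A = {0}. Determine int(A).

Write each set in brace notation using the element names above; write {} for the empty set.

interior: largest open inside A is {} (from {})

{}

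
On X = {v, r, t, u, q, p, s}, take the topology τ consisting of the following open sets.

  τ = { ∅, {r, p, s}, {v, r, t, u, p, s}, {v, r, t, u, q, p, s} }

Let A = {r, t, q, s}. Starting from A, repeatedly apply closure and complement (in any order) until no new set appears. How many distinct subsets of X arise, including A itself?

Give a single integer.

4

closure: X∖int(X∖A) = X∖∅ = {v, r, t, u, q, p, s}
Let k=closure and c=complement:
  1. A     = {r, t, q, s}
  2. kA    = {v, r, t, u, q, p, s}
  3. cA    = {v, u, p}
  4. ckA   = ∅
— saturated at 4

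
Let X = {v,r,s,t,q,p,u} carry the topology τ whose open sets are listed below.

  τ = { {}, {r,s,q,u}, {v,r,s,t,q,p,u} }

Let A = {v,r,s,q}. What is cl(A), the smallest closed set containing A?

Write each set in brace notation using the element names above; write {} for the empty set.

closure: X∖int(X∖A) = X∖{} = {v,r,s,t,q,p,u}

{v,r,s,t,q,p,u}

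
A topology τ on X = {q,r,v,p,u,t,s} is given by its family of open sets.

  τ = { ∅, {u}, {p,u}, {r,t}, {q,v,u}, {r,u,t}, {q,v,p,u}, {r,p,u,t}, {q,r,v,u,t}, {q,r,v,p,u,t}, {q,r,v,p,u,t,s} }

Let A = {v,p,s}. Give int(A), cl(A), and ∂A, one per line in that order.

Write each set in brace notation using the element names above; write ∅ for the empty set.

int(A) = ∅
cl(A)  = {q,v,p,s}
∂A     = {q,v,p,s}

open subsets of A: ∅; so int(A) = ∅
closure: X∖int(X∖A) = X∖{r,u,t} = {q,v,p,s}
∂A = {q,v,p,s} minus ∅ = {q,v,p,s}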